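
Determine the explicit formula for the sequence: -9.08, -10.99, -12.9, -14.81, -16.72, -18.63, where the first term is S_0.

Check differences: -10.99 - -9.08 = -1.91
-12.9 - -10.99 = -1.91
Common difference d = -1.91.
First term a = -9.08.
Formula: S_i = -9.08 - 1.91*i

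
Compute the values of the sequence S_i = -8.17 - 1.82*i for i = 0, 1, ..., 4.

This is an arithmetic sequence.
i=0: S_0 = -8.17 + -1.82*0 = -8.17
i=1: S_1 = -8.17 + -1.82*1 = -9.99
i=2: S_2 = -8.17 + -1.82*2 = -11.81
i=3: S_3 = -8.17 + -1.82*3 = -13.63
i=4: S_4 = -8.17 + -1.82*4 = -15.45
The first 5 terms are: [-8.17, -9.99, -11.81, -13.63, -15.45]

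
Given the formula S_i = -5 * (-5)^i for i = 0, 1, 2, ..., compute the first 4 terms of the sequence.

This is a geometric sequence.
i=0: S_0 = -5 * (-5)^0 = -5
i=1: S_1 = -5 * (-5)^1 = 25
i=2: S_2 = -5 * (-5)^2 = -125
i=3: S_3 = -5 * (-5)^3 = 625
The first 4 terms are: [-5, 25, -125, 625]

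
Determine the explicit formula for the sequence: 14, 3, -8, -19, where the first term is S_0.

Check differences: 3 - 14 = -11
-8 - 3 = -11
Common difference d = -11.
First term a = 14.
Formula: S_i = 14 - 11*i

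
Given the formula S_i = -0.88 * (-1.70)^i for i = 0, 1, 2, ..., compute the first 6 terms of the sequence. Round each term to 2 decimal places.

This is a geometric sequence.
i=0: S_0 = -0.88 * (-1.7)^0 = -0.88
i=1: S_1 = -0.88 * (-1.7)^1 ≈ 1.5
i=2: S_2 = -0.88 * (-1.7)^2 ≈ -2.54
i=3: S_3 = -0.88 * (-1.7)^3 ≈ 4.32
i=4: S_4 = -0.88 * (-1.7)^4 ≈ -7.35
i=5: S_5 = -0.88 * (-1.7)^5 ≈ 12.49
The first 6 terms are: [-0.88, 1.5, -2.54, 4.32, -7.35, 12.49]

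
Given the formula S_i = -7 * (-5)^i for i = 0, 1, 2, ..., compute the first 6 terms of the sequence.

This is a geometric sequence.
i=0: S_0 = -7 * (-5)^0 = -7
i=1: S_1 = -7 * (-5)^1 = 35
i=2: S_2 = -7 * (-5)^2 = -175
i=3: S_3 = -7 * (-5)^3 = 875
i=4: S_4 = -7 * (-5)^4 = -4375
i=5: S_5 = -7 * (-5)^5 = 21875
The first 6 terms are: [-7, 35, -175, 875, -4375, 21875]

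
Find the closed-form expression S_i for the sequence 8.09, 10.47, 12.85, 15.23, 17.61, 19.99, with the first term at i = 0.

Check differences: 10.47 - 8.09 = 2.38
12.85 - 10.47 = 2.38
Common difference d = 2.38.
First term a = 8.09.
Formula: S_i = 8.09 + 2.38*i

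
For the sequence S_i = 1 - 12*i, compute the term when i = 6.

S_6 = 1 + -12*6 = 1 + -72 = -71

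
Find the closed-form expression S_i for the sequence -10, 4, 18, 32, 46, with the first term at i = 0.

Check differences: 4 - -10 = 14
18 - 4 = 14
Common difference d = 14.
First term a = -10.
Formula: S_i = -10 + 14*i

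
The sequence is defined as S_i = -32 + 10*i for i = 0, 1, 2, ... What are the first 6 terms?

This is an arithmetic sequence.
i=0: S_0 = -32 + 10*0 = -32
i=1: S_1 = -32 + 10*1 = -22
i=2: S_2 = -32 + 10*2 = -12
i=3: S_3 = -32 + 10*3 = -2
i=4: S_4 = -32 + 10*4 = 8
i=5: S_5 = -32 + 10*5 = 18
The first 6 terms are: [-32, -22, -12, -2, 8, 18]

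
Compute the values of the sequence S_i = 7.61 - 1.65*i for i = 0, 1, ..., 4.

This is an arithmetic sequence.
i=0: S_0 = 7.61 + -1.65*0 = 7.61
i=1: S_1 = 7.61 + -1.65*1 = 5.96
i=2: S_2 = 7.61 + -1.65*2 = 4.31
i=3: S_3 = 7.61 + -1.65*3 = 2.66
i=4: S_4 = 7.61 + -1.65*4 = 1.01
The first 5 terms are: [7.61, 5.96, 4.31, 2.66, 1.01]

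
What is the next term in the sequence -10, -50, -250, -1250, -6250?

Ratios: -50 / -10 = 5.0
This is a geometric sequence with common ratio r = 5.
Next term = -6250 * 5 = -31250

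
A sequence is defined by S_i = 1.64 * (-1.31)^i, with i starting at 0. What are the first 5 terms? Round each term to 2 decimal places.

This is a geometric sequence.
i=0: S_0 = 1.64 * (-1.31)^0 = 1.64
i=1: S_1 = 1.64 * (-1.31)^1 ≈ -2.15
i=2: S_2 = 1.64 * (-1.31)^2 ≈ 2.81
i=3: S_3 = 1.64 * (-1.31)^3 ≈ -3.69
i=4: S_4 = 1.64 * (-1.31)^4 ≈ 4.83
The first 5 terms are: [1.64, -2.15, 2.81, -3.69, 4.83]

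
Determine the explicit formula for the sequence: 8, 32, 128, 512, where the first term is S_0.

Check ratios: 32 / 8 = 4.0
Common ratio r = 4.
First term a = 8.
Formula: S_i = 8 * 4^i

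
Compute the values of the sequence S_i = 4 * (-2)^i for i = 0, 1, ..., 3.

This is a geometric sequence.
i=0: S_0 = 4 * (-2)^0 = 4
i=1: S_1 = 4 * (-2)^1 = -8
i=2: S_2 = 4 * (-2)^2 = 16
i=3: S_3 = 4 * (-2)^3 = -32
The first 4 terms are: [4, -8, 16, -32]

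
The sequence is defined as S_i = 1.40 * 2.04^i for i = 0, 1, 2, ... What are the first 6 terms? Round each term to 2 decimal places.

This is a geometric sequence.
i=0: S_0 = 1.4 * 2.04^0 = 1.4
i=1: S_1 = 1.4 * 2.04^1 ≈ 2.86
i=2: S_2 = 1.4 * 2.04^2 ≈ 5.83
i=3: S_3 = 1.4 * 2.04^3 ≈ 11.89
i=4: S_4 = 1.4 * 2.04^4 ≈ 24.25
i=5: S_5 = 1.4 * 2.04^5 ≈ 49.46
The first 6 terms are: [1.4, 2.86, 5.83, 11.89, 24.25, 49.46]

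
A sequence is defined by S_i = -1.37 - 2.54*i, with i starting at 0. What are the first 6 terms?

This is an arithmetic sequence.
i=0: S_0 = -1.37 + -2.54*0 = -1.37
i=1: S_1 = -1.37 + -2.54*1 = -3.91
i=2: S_2 = -1.37 + -2.54*2 = -6.45
i=3: S_3 = -1.37 + -2.54*3 = -8.99
i=4: S_4 = -1.37 + -2.54*4 = -11.53
i=5: S_5 = -1.37 + -2.54*5 = -14.07
The first 6 terms are: [-1.37, -3.91, -6.45, -8.99, -11.53, -14.07]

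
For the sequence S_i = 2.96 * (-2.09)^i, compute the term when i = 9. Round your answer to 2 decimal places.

S_9 = 2.96 * (-2.09)^9 ≈ 2.96 * -760.8807 ≈ -2252.21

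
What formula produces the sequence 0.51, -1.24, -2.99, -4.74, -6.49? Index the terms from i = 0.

Check differences: -1.24 - 0.51 = -1.75
-2.99 - -1.24 = -1.75
Common difference d = -1.75.
First term a = 0.51.
Formula: S_i = 0.51 - 1.75*i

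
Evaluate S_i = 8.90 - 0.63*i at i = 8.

S_8 = 8.9 + -0.63*8 = 8.9 + -5.04 = 3.86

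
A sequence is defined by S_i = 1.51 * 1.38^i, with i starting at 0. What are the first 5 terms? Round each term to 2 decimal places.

This is a geometric sequence.
i=0: S_0 = 1.51 * 1.38^0 = 1.51
i=1: S_1 = 1.51 * 1.38^1 ≈ 2.08
i=2: S_2 = 1.51 * 1.38^2 ≈ 2.88
i=3: S_3 = 1.51 * 1.38^3 ≈ 3.97
i=4: S_4 = 1.51 * 1.38^4 ≈ 5.48
The first 5 terms are: [1.51, 2.08, 2.88, 3.97, 5.48]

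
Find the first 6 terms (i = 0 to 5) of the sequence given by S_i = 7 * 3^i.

This is a geometric sequence.
i=0: S_0 = 7 * 3^0 = 7
i=1: S_1 = 7 * 3^1 = 21
i=2: S_2 = 7 * 3^2 = 63
i=3: S_3 = 7 * 3^3 = 189
i=4: S_4 = 7 * 3^4 = 567
i=5: S_5 = 7 * 3^5 = 1701
The first 6 terms are: [7, 21, 63, 189, 567, 1701]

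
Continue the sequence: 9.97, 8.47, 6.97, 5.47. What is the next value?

Differences: 8.47 - 9.97 = -1.5
This is an arithmetic sequence with common difference d = -1.5.
Next term = 5.47 + -1.5 = 3.97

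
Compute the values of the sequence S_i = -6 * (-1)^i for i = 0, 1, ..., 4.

This is a geometric sequence.
i=0: S_0 = -6 * (-1)^0 = -6
i=1: S_1 = -6 * (-1)^1 = 6
i=2: S_2 = -6 * (-1)^2 = -6
i=3: S_3 = -6 * (-1)^3 = 6
i=4: S_4 = -6 * (-1)^4 = -6
The first 5 terms are: [-6, 6, -6, 6, -6]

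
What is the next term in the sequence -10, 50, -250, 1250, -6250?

Ratios: 50 / -10 = -5.0
This is a geometric sequence with common ratio r = -5.
Next term = -6250 * -5 = 31250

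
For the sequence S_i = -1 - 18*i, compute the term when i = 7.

S_7 = -1 + -18*7 = -1 + -126 = -127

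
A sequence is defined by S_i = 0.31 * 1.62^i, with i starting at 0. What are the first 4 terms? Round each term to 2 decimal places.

This is a geometric sequence.
i=0: S_0 = 0.31 * 1.62^0 = 0.31
i=1: S_1 = 0.31 * 1.62^1 ≈ 0.5
i=2: S_2 = 0.31 * 1.62^2 ≈ 0.81
i=3: S_3 = 0.31 * 1.62^3 ≈ 1.32
The first 4 terms are: [0.31, 0.5, 0.81, 1.32]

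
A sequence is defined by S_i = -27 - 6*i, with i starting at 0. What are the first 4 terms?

This is an arithmetic sequence.
i=0: S_0 = -27 + -6*0 = -27
i=1: S_1 = -27 + -6*1 = -33
i=2: S_2 = -27 + -6*2 = -39
i=3: S_3 = -27 + -6*3 = -45
The first 4 terms are: [-27, -33, -39, -45]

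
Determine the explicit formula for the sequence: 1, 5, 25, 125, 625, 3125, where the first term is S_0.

Check ratios: 5 / 1 = 5.0
Common ratio r = 5.
First term a = 1.
Formula: S_i = 1 * 5^i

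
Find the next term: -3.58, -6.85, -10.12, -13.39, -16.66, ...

Differences: -6.85 - -3.58 = -3.27
This is an arithmetic sequence with common difference d = -3.27.
Next term = -16.66 + -3.27 = -19.93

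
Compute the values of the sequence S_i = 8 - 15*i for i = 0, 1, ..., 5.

This is an arithmetic sequence.
i=0: S_0 = 8 + -15*0 = 8
i=1: S_1 = 8 + -15*1 = -7
i=2: S_2 = 8 + -15*2 = -22
i=3: S_3 = 8 + -15*3 = -37
i=4: S_4 = 8 + -15*4 = -52
i=5: S_5 = 8 + -15*5 = -67
The first 6 terms are: [8, -7, -22, -37, -52, -67]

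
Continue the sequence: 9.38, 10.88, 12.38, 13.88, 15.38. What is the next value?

Differences: 10.88 - 9.38 = 1.5
This is an arithmetic sequence with common difference d = 1.5.
Next term = 15.38 + 1.5 = 16.88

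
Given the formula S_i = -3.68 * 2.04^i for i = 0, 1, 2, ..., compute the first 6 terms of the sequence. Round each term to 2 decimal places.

This is a geometric sequence.
i=0: S_0 = -3.68 * 2.04^0 = -3.68
i=1: S_1 = -3.68 * 2.04^1 ≈ -7.51
i=2: S_2 = -3.68 * 2.04^2 ≈ -15.31
i=3: S_3 = -3.68 * 2.04^3 ≈ -31.24
i=4: S_4 = -3.68 * 2.04^4 ≈ -63.73
i=5: S_5 = -3.68 * 2.04^5 ≈ -130.02
The first 6 terms are: [-3.68, -7.51, -15.31, -31.24, -63.73, -130.02]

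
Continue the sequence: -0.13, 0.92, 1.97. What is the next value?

Differences: 0.92 - -0.13 = 1.05
This is an arithmetic sequence with common difference d = 1.05.
Next term = 1.97 + 1.05 = 3.02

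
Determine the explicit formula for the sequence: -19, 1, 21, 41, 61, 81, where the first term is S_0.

Check differences: 1 - -19 = 20
21 - 1 = 20
Common difference d = 20.
First term a = -19.
Formula: S_i = -19 + 20*i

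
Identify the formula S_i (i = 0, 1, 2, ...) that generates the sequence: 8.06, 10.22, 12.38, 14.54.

Check differences: 10.22 - 8.06 = 2.16
12.38 - 10.22 = 2.16
Common difference d = 2.16.
First term a = 8.06.
Formula: S_i = 8.06 + 2.16*i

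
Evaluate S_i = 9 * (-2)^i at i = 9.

S_9 = 9 * (-2)^9 = 9 * -512 = -4608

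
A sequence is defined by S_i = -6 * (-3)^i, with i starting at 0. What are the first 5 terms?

This is a geometric sequence.
i=0: S_0 = -6 * (-3)^0 = -6
i=1: S_1 = -6 * (-3)^1 = 18
i=2: S_2 = -6 * (-3)^2 = -54
i=3: S_3 = -6 * (-3)^3 = 162
i=4: S_4 = -6 * (-3)^4 = -486
The first 5 terms are: [-6, 18, -54, 162, -486]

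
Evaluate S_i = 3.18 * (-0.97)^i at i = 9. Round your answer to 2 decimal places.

S_9 = 3.18 * (-0.97)^9 ≈ 3.18 * -0.7602 ≈ -2.42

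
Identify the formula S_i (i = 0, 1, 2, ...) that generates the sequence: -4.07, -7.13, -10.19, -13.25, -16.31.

Check differences: -7.13 - -4.07 = -3.06
-10.19 - -7.13 = -3.06
Common difference d = -3.06.
First term a = -4.07.
Formula: S_i = -4.07 - 3.06*i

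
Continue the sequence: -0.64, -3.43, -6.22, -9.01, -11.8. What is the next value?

Differences: -3.43 - -0.64 = -2.79
This is an arithmetic sequence with common difference d = -2.79.
Next term = -11.8 + -2.79 = -14.59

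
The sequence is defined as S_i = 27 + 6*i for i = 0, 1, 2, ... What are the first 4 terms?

This is an arithmetic sequence.
i=0: S_0 = 27 + 6*0 = 27
i=1: S_1 = 27 + 6*1 = 33
i=2: S_2 = 27 + 6*2 = 39
i=3: S_3 = 27 + 6*3 = 45
The first 4 terms are: [27, 33, 39, 45]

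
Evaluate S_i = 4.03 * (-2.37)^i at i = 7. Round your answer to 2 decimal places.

S_7 = 4.03 * (-2.37)^7 ≈ 4.03 * -419.9895 ≈ -1692.56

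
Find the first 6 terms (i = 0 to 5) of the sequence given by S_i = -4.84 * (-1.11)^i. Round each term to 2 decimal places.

This is a geometric sequence.
i=0: S_0 = -4.84 * (-1.11)^0 = -4.84
i=1: S_1 = -4.84 * (-1.11)^1 ≈ 5.37
i=2: S_2 = -4.84 * (-1.11)^2 ≈ -5.96
i=3: S_3 = -4.84 * (-1.11)^3 ≈ 6.62
i=4: S_4 = -4.84 * (-1.11)^4 ≈ -7.35
i=5: S_5 = -4.84 * (-1.11)^5 ≈ 8.16
The first 6 terms are: [-4.84, 5.37, -5.96, 6.62, -7.35, 8.16]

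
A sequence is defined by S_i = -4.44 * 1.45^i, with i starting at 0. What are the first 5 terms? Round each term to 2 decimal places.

This is a geometric sequence.
i=0: S_0 = -4.44 * 1.45^0 = -4.44
i=1: S_1 = -4.44 * 1.45^1 ≈ -6.44
i=2: S_2 = -4.44 * 1.45^2 ≈ -9.34
i=3: S_3 = -4.44 * 1.45^3 ≈ -13.54
i=4: S_4 = -4.44 * 1.45^4 ≈ -19.63
The first 5 terms are: [-4.44, -6.44, -9.34, -13.54, -19.63]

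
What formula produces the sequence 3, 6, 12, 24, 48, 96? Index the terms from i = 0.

Check ratios: 6 / 3 = 2.0
Common ratio r = 2.
First term a = 3.
Formula: S_i = 3 * 2^i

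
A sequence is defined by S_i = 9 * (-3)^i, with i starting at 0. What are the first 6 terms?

This is a geometric sequence.
i=0: S_0 = 9 * (-3)^0 = 9
i=1: S_1 = 9 * (-3)^1 = -27
i=2: S_2 = 9 * (-3)^2 = 81
i=3: S_3 = 9 * (-3)^3 = -243
i=4: S_4 = 9 * (-3)^4 = 729
i=5: S_5 = 9 * (-3)^5 = -2187
The first 6 terms are: [9, -27, 81, -243, 729, -2187]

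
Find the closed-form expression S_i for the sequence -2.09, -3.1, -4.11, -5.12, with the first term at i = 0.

Check differences: -3.1 - -2.09 = -1.01
-4.11 - -3.1 = -1.01
Common difference d = -1.01.
First term a = -2.09.
Formula: S_i = -2.09 - 1.01*i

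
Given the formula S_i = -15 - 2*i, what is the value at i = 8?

S_8 = -15 + -2*8 = -15 + -16 = -31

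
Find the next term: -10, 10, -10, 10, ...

Ratios: 10 / -10 = -1.0
This is a geometric sequence with common ratio r = -1.
Next term = 10 * -1 = -10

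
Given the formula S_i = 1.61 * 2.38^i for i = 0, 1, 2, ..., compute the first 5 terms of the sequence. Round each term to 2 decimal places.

This is a geometric sequence.
i=0: S_0 = 1.61 * 2.38^0 = 1.61
i=1: S_1 = 1.61 * 2.38^1 ≈ 3.83
i=2: S_2 = 1.61 * 2.38^2 ≈ 9.12
i=3: S_3 = 1.61 * 2.38^3 ≈ 21.7
i=4: S_4 = 1.61 * 2.38^4 ≈ 51.66
The first 5 terms are: [1.61, 3.83, 9.12, 21.7, 51.66]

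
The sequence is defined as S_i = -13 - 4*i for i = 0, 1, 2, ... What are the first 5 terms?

This is an arithmetic sequence.
i=0: S_0 = -13 + -4*0 = -13
i=1: S_1 = -13 + -4*1 = -17
i=2: S_2 = -13 + -4*2 = -21
i=3: S_3 = -13 + -4*3 = -25
i=4: S_4 = -13 + -4*4 = -29
The first 5 terms are: [-13, -17, -21, -25, -29]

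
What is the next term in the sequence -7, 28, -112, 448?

Ratios: 28 / -7 = -4.0
This is a geometric sequence with common ratio r = -4.
Next term = 448 * -4 = -1792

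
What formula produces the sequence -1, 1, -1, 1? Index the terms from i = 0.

Check ratios: 1 / -1 = -1.0
Common ratio r = -1.
First term a = -1.
Formula: S_i = -1 * (-1)^i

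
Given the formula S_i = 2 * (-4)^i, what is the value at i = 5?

S_5 = 2 * (-4)^5 = 2 * -1024 = -2048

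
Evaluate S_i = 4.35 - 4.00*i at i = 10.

S_10 = 4.35 + -4.0*10 = 4.35 + -40.0 = -35.65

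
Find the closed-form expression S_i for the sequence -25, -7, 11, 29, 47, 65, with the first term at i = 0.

Check differences: -7 - -25 = 18
11 - -7 = 18
Common difference d = 18.
First term a = -25.
Formula: S_i = -25 + 18*i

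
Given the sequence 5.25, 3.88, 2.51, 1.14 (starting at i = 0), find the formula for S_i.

Check differences: 3.88 - 5.25 = -1.37
2.51 - 3.88 = -1.37
Common difference d = -1.37.
First term a = 5.25.
Formula: S_i = 5.25 - 1.37*i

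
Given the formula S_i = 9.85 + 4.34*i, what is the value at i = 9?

S_9 = 9.85 + 4.34*9 = 9.85 + 39.06 = 48.91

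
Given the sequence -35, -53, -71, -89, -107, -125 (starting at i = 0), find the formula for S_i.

Check differences: -53 - -35 = -18
-71 - -53 = -18
Common difference d = -18.
First term a = -35.
Formula: S_i = -35 - 18*i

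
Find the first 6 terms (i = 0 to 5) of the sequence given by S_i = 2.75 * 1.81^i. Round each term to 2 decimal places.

This is a geometric sequence.
i=0: S_0 = 2.75 * 1.81^0 = 2.75
i=1: S_1 = 2.75 * 1.81^1 ≈ 4.98
i=2: S_2 = 2.75 * 1.81^2 ≈ 9.01
i=3: S_3 = 2.75 * 1.81^3 ≈ 16.31
i=4: S_4 = 2.75 * 1.81^4 ≈ 29.52
i=5: S_5 = 2.75 * 1.81^5 ≈ 53.42
The first 6 terms are: [2.75, 4.98, 9.01, 16.31, 29.52, 53.42]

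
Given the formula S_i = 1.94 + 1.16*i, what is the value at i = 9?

S_9 = 1.94 + 1.16*9 = 1.94 + 10.44 = 12.38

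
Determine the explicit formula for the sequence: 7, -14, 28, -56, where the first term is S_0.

Check ratios: -14 / 7 = -2.0
Common ratio r = -2.
First term a = 7.
Formula: S_i = 7 * (-2)^i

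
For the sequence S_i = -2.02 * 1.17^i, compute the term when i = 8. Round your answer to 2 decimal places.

S_8 = -2.02 * 1.17^8 ≈ -2.02 * 3.5115 ≈ -7.09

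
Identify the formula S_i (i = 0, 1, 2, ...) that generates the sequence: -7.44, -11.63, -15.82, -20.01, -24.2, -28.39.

Check differences: -11.63 - -7.44 = -4.19
-15.82 - -11.63 = -4.19
Common difference d = -4.19.
First term a = -7.44.
Formula: S_i = -7.44 - 4.19*i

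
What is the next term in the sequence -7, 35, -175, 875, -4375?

Ratios: 35 / -7 = -5.0
This is a geometric sequence with common ratio r = -5.
Next term = -4375 * -5 = 21875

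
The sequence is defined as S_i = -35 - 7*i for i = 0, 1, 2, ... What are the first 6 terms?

This is an arithmetic sequence.
i=0: S_0 = -35 + -7*0 = -35
i=1: S_1 = -35 + -7*1 = -42
i=2: S_2 = -35 + -7*2 = -49
i=3: S_3 = -35 + -7*3 = -56
i=4: S_4 = -35 + -7*4 = -63
i=5: S_5 = -35 + -7*5 = -70
The first 6 terms are: [-35, -42, -49, -56, -63, -70]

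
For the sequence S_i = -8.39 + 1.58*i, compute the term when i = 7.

S_7 = -8.39 + 1.58*7 = -8.39 + 11.06 = 2.67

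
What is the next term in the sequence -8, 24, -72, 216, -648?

Ratios: 24 / -8 = -3.0
This is a geometric sequence with common ratio r = -3.
Next term = -648 * -3 = 1944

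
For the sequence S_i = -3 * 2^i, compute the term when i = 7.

S_7 = -3 * 2^7 = -3 * 128 = -384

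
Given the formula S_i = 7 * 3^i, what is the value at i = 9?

S_9 = 7 * 3^9 = 7 * 19683 = 137781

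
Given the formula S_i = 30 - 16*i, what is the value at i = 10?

S_10 = 30 + -16*10 = 30 + -160 = -130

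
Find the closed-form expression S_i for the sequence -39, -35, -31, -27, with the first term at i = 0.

Check differences: -35 - -39 = 4
-31 - -35 = 4
Common difference d = 4.
First term a = -39.
Formula: S_i = -39 + 4*i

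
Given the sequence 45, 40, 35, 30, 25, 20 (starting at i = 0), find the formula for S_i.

Check differences: 40 - 45 = -5
35 - 40 = -5
Common difference d = -5.
First term a = 45.
Formula: S_i = 45 - 5*i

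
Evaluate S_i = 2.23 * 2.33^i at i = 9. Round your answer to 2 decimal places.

S_9 = 2.23 * 2.33^9 ≈ 2.23 * 2023.96636 ≈ 4513.44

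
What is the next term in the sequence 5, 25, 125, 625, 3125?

Ratios: 25 / 5 = 5.0
This is a geometric sequence with common ratio r = 5.
Next term = 3125 * 5 = 15625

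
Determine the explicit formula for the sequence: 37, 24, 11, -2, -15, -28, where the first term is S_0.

Check differences: 24 - 37 = -13
11 - 24 = -13
Common difference d = -13.
First term a = 37.
Formula: S_i = 37 - 13*i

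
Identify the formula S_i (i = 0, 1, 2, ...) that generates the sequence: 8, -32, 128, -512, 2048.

Check ratios: -32 / 8 = -4.0
Common ratio r = -4.
First term a = 8.
Formula: S_i = 8 * (-4)^i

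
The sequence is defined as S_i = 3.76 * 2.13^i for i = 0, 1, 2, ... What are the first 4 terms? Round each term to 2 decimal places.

This is a geometric sequence.
i=0: S_0 = 3.76 * 2.13^0 = 3.76
i=1: S_1 = 3.76 * 2.13^1 ≈ 8.01
i=2: S_2 = 3.76 * 2.13^2 ≈ 17.06
i=3: S_3 = 3.76 * 2.13^3 ≈ 36.34
The first 4 terms are: [3.76, 8.01, 17.06, 36.34]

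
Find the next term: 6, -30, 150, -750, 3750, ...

Ratios: -30 / 6 = -5.0
This is a geometric sequence with common ratio r = -5.
Next term = 3750 * -5 = -18750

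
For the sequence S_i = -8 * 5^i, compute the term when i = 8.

S_8 = -8 * 5^8 = -8 * 390625 = -3125000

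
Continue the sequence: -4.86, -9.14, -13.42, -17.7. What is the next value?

Differences: -9.14 - -4.86 = -4.28
This is an arithmetic sequence with common difference d = -4.28.
Next term = -17.7 + -4.28 = -21.98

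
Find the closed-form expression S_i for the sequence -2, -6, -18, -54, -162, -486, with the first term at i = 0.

Check ratios: -6 / -2 = 3.0
Common ratio r = 3.
First term a = -2.
Formula: S_i = -2 * 3^i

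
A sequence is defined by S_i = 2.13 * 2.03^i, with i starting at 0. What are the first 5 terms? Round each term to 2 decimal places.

This is a geometric sequence.
i=0: S_0 = 2.13 * 2.03^0 = 2.13
i=1: S_1 = 2.13 * 2.03^1 ≈ 4.32
i=2: S_2 = 2.13 * 2.03^2 ≈ 8.78
i=3: S_3 = 2.13 * 2.03^3 ≈ 17.82
i=4: S_4 = 2.13 * 2.03^4 ≈ 36.17
The first 5 terms are: [2.13, 4.32, 8.78, 17.82, 36.17]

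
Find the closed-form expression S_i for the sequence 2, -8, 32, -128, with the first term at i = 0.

Check ratios: -8 / 2 = -4.0
Common ratio r = -4.
First term a = 2.
Formula: S_i = 2 * (-4)^i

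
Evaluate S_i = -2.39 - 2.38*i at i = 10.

S_10 = -2.39 + -2.38*10 = -2.39 + -23.8 = -26.19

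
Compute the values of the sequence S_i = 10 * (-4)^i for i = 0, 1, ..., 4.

This is a geometric sequence.
i=0: S_0 = 10 * (-4)^0 = 10
i=1: S_1 = 10 * (-4)^1 = -40
i=2: S_2 = 10 * (-4)^2 = 160
i=3: S_3 = 10 * (-4)^3 = -640
i=4: S_4 = 10 * (-4)^4 = 2560
The first 5 terms are: [10, -40, 160, -640, 2560]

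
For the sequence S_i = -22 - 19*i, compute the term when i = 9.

S_9 = -22 + -19*9 = -22 + -171 = -193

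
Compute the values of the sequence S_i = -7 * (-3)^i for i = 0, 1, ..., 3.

This is a geometric sequence.
i=0: S_0 = -7 * (-3)^0 = -7
i=1: S_1 = -7 * (-3)^1 = 21
i=2: S_2 = -7 * (-3)^2 = -63
i=3: S_3 = -7 * (-3)^3 = 189
The first 4 terms are: [-7, 21, -63, 189]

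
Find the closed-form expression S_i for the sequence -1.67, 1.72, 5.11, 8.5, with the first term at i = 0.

Check differences: 1.72 - -1.67 = 3.39
5.11 - 1.72 = 3.39
Common difference d = 3.39.
First term a = -1.67.
Formula: S_i = -1.67 + 3.39*i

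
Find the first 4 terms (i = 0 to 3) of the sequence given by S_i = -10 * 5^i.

This is a geometric sequence.
i=0: S_0 = -10 * 5^0 = -10
i=1: S_1 = -10 * 5^1 = -50
i=2: S_2 = -10 * 5^2 = -250
i=3: S_3 = -10 * 5^3 = -1250
The first 4 terms are: [-10, -50, -250, -1250]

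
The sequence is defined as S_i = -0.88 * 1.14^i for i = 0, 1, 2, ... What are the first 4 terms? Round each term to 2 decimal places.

This is a geometric sequence.
i=0: S_0 = -0.88 * 1.14^0 = -0.88
i=1: S_1 = -0.88 * 1.14^1 ≈ -1.0
i=2: S_2 = -0.88 * 1.14^2 ≈ -1.14
i=3: S_3 = -0.88 * 1.14^3 ≈ -1.3
The first 4 terms are: [-0.88, -1.0, -1.14, -1.3]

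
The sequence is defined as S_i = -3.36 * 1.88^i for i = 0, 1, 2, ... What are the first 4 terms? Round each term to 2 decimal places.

This is a geometric sequence.
i=0: S_0 = -3.36 * 1.88^0 = -3.36
i=1: S_1 = -3.36 * 1.88^1 ≈ -6.32
i=2: S_2 = -3.36 * 1.88^2 ≈ -11.88
i=3: S_3 = -3.36 * 1.88^3 ≈ -22.33
The first 4 terms are: [-3.36, -6.32, -11.88, -22.33]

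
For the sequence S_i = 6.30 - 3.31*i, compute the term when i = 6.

S_6 = 6.3 + -3.31*6 = 6.3 + -19.86 = -13.56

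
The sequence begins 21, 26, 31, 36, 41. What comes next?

Differences: 26 - 21 = 5
This is an arithmetic sequence with common difference d = 5.
Next term = 41 + 5 = 46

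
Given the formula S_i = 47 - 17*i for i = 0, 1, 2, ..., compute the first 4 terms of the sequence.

This is an arithmetic sequence.
i=0: S_0 = 47 + -17*0 = 47
i=1: S_1 = 47 + -17*1 = 30
i=2: S_2 = 47 + -17*2 = 13
i=3: S_3 = 47 + -17*3 = -4
The first 4 terms are: [47, 30, 13, -4]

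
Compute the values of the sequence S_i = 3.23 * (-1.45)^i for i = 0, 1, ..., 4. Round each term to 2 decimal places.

This is a geometric sequence.
i=0: S_0 = 3.23 * (-1.45)^0 = 3.23
i=1: S_1 = 3.23 * (-1.45)^1 ≈ -4.68
i=2: S_2 = 3.23 * (-1.45)^2 ≈ 6.79
i=3: S_3 = 3.23 * (-1.45)^3 ≈ -9.85
i=4: S_4 = 3.23 * (-1.45)^4 ≈ 14.28
The first 5 terms are: [3.23, -4.68, 6.79, -9.85, 14.28]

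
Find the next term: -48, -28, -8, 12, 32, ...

Differences: -28 - -48 = 20
This is an arithmetic sequence with common difference d = 20.
Next term = 32 + 20 = 52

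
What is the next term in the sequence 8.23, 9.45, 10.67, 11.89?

Differences: 9.45 - 8.23 = 1.22
This is an arithmetic sequence with common difference d = 1.22.
Next term = 11.89 + 1.22 = 13.11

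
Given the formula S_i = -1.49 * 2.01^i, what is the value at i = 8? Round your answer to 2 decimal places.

S_8 = -1.49 * 2.01^8 ≈ -1.49 * 266.421 ≈ -396.97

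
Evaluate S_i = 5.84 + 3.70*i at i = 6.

S_6 = 5.84 + 3.7*6 = 5.84 + 22.2 = 28.04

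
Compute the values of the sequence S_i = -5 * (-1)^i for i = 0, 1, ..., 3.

This is a geometric sequence.
i=0: S_0 = -5 * (-1)^0 = -5
i=1: S_1 = -5 * (-1)^1 = 5
i=2: S_2 = -5 * (-1)^2 = -5
i=3: S_3 = -5 * (-1)^3 = 5
The first 4 terms are: [-5, 5, -5, 5]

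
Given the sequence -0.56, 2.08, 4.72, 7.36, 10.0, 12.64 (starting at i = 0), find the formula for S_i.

Check differences: 2.08 - -0.56 = 2.64
4.72 - 2.08 = 2.64
Common difference d = 2.64.
First term a = -0.56.
Formula: S_i = -0.56 + 2.64*i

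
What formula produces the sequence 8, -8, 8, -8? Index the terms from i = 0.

Check ratios: -8 / 8 = -1.0
Common ratio r = -1.
First term a = 8.
Formula: S_i = 8 * (-1)^i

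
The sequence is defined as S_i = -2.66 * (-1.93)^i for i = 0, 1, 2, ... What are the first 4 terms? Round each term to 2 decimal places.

This is a geometric sequence.
i=0: S_0 = -2.66 * (-1.93)^0 = -2.66
i=1: S_1 = -2.66 * (-1.93)^1 ≈ 5.13
i=2: S_2 = -2.66 * (-1.93)^2 ≈ -9.91
i=3: S_3 = -2.66 * (-1.93)^3 ≈ 19.12
The first 4 terms are: [-2.66, 5.13, -9.91, 19.12]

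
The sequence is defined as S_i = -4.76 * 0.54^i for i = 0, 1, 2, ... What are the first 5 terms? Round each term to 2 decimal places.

This is a geometric sequence.
i=0: S_0 = -4.76 * 0.54^0 = -4.76
i=1: S_1 = -4.76 * 0.54^1 ≈ -2.57
i=2: S_2 = -4.76 * 0.54^2 ≈ -1.39
i=3: S_3 = -4.76 * 0.54^3 ≈ -0.75
i=4: S_4 = -4.76 * 0.54^4 ≈ -0.4
The first 5 terms are: [-4.76, -2.57, -1.39, -0.75, -0.4]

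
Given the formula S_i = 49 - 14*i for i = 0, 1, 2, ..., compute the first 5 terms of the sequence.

This is an arithmetic sequence.
i=0: S_0 = 49 + -14*0 = 49
i=1: S_1 = 49 + -14*1 = 35
i=2: S_2 = 49 + -14*2 = 21
i=3: S_3 = 49 + -14*3 = 7
i=4: S_4 = 49 + -14*4 = -7
The first 5 terms are: [49, 35, 21, 7, -7]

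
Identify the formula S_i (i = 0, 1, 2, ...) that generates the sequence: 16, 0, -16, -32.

Check differences: 0 - 16 = -16
-16 - 0 = -16
Common difference d = -16.
First term a = 16.
Formula: S_i = 16 - 16*i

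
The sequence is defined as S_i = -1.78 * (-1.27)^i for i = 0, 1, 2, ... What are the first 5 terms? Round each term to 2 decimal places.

This is a geometric sequence.
i=0: S_0 = -1.78 * (-1.27)^0 = -1.78
i=1: S_1 = -1.78 * (-1.27)^1 ≈ 2.26
i=2: S_2 = -1.78 * (-1.27)^2 ≈ -2.87
i=3: S_3 = -1.78 * (-1.27)^3 ≈ 3.65
i=4: S_4 = -1.78 * (-1.27)^4 ≈ -4.63
The first 5 terms are: [-1.78, 2.26, -2.87, 3.65, -4.63]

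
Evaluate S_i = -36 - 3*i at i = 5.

S_5 = -36 + -3*5 = -36 + -15 = -51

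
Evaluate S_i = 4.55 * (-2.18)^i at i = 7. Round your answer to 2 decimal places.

S_7 = 4.55 * (-2.18)^7 ≈ 4.55 * -233.989 ≈ -1064.65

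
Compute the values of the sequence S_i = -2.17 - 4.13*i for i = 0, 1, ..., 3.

This is an arithmetic sequence.
i=0: S_0 = -2.17 + -4.13*0 = -2.17
i=1: S_1 = -2.17 + -4.13*1 = -6.3
i=2: S_2 = -2.17 + -4.13*2 = -10.43
i=3: S_3 = -2.17 + -4.13*3 = -14.56
The first 4 terms are: [-2.17, -6.3, -10.43, -14.56]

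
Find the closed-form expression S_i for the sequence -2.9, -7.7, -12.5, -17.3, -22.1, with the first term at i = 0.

Check differences: -7.7 - -2.9 = -4.8
-12.5 - -7.7 = -4.8
Common difference d = -4.8.
First term a = -2.9.
Formula: S_i = -2.90 - 4.80*i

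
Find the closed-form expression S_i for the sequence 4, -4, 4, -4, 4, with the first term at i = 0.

Check ratios: -4 / 4 = -1.0
Common ratio r = -1.
First term a = 4.
Formula: S_i = 4 * (-1)^i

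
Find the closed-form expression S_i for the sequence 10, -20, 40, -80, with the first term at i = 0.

Check ratios: -20 / 10 = -2.0
Common ratio r = -2.
First term a = 10.
Formula: S_i = 10 * (-2)^i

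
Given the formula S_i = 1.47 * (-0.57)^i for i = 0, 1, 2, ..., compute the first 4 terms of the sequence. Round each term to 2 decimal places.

This is a geometric sequence.
i=0: S_0 = 1.47 * (-0.57)^0 = 1.47
i=1: S_1 = 1.47 * (-0.57)^1 ≈ -0.84
i=2: S_2 = 1.47 * (-0.57)^2 ≈ 0.48
i=3: S_3 = 1.47 * (-0.57)^3 ≈ -0.27
The first 4 terms are: [1.47, -0.84, 0.48, -0.27]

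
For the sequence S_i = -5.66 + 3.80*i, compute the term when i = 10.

S_10 = -5.66 + 3.8*10 = -5.66 + 38.0 = 32.34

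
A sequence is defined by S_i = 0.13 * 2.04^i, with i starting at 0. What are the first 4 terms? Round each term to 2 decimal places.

This is a geometric sequence.
i=0: S_0 = 0.13 * 2.04^0 = 0.13
i=1: S_1 = 0.13 * 2.04^1 ≈ 0.27
i=2: S_2 = 0.13 * 2.04^2 ≈ 0.54
i=3: S_3 = 0.13 * 2.04^3 ≈ 1.1
The first 4 terms are: [0.13, 0.27, 0.54, 1.1]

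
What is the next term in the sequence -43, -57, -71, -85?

Differences: -57 - -43 = -14
This is an arithmetic sequence with common difference d = -14.
Next term = -85 + -14 = -99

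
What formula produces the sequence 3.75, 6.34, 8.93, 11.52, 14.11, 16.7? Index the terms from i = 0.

Check differences: 6.34 - 3.75 = 2.59
8.93 - 6.34 = 2.59
Common difference d = 2.59.
First term a = 3.75.
Formula: S_i = 3.75 + 2.59*i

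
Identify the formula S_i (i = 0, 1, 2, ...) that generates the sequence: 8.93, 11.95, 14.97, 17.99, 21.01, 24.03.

Check differences: 11.95 - 8.93 = 3.02
14.97 - 11.95 = 3.02
Common difference d = 3.02.
First term a = 8.93.
Formula: S_i = 8.93 + 3.02*i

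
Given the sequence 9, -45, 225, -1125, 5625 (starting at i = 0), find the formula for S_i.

Check ratios: -45 / 9 = -5.0
Common ratio r = -5.
First term a = 9.
Formula: S_i = 9 * (-5)^i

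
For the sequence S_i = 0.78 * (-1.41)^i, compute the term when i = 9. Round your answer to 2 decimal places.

S_9 = 0.78 * (-1.41)^9 ≈ 0.78 * -22.0278 ≈ -17.18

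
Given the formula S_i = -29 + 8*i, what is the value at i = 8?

S_8 = -29 + 8*8 = -29 + 64 = 35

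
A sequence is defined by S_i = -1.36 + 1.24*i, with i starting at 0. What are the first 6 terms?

This is an arithmetic sequence.
i=0: S_0 = -1.36 + 1.24*0 = -1.36
i=1: S_1 = -1.36 + 1.24*1 = -0.12
i=2: S_2 = -1.36 + 1.24*2 = 1.12
i=3: S_3 = -1.36 + 1.24*3 = 2.36
i=4: S_4 = -1.36 + 1.24*4 = 3.6
i=5: S_5 = -1.36 + 1.24*5 = 4.84
The first 6 terms are: [-1.36, -0.12, 1.12, 2.36, 3.6, 4.84]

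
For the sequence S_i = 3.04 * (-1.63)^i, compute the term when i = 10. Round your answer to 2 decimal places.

S_10 = 3.04 * (-1.63)^10 ≈ 3.04 * 132.39636 ≈ 402.48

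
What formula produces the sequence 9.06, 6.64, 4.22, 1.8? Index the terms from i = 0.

Check differences: 6.64 - 9.06 = -2.42
4.22 - 6.64 = -2.42
Common difference d = -2.42.
First term a = 9.06.
Formula: S_i = 9.06 - 2.42*i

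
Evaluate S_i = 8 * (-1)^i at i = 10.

S_10 = 8 * (-1)^10 = 8 * 1 = 8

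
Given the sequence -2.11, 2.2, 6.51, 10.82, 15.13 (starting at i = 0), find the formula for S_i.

Check differences: 2.2 - -2.11 = 4.31
6.51 - 2.2 = 4.31
Common difference d = 4.31.
First term a = -2.11.
Formula: S_i = -2.11 + 4.31*i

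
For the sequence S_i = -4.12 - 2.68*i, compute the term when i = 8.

S_8 = -4.12 + -2.68*8 = -4.12 + -21.44 = -25.56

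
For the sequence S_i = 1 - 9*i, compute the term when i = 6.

S_6 = 1 + -9*6 = 1 + -54 = -53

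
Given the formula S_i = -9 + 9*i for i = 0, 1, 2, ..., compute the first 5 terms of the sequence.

This is an arithmetic sequence.
i=0: S_0 = -9 + 9*0 = -9
i=1: S_1 = -9 + 9*1 = 0
i=2: S_2 = -9 + 9*2 = 9
i=3: S_3 = -9 + 9*3 = 18
i=4: S_4 = -9 + 9*4 = 27
The first 5 terms are: [-9, 0, 9, 18, 27]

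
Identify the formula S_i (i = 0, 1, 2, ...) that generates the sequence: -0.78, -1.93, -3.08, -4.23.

Check differences: -1.93 - -0.78 = -1.15
-3.08 - -1.93 = -1.15
Common difference d = -1.15.
First term a = -0.78.
Formula: S_i = -0.78 - 1.15*i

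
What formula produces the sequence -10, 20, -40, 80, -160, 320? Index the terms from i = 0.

Check ratios: 20 / -10 = -2.0
Common ratio r = -2.
First term a = -10.
Formula: S_i = -10 * (-2)^i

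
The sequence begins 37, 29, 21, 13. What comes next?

Differences: 29 - 37 = -8
This is an arithmetic sequence with common difference d = -8.
Next term = 13 + -8 = 5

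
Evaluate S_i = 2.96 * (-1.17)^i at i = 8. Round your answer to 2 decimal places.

S_8 = 2.96 * (-1.17)^8 ≈ 2.96 * 3.5115 ≈ 10.39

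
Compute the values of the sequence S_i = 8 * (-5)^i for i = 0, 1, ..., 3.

This is a geometric sequence.
i=0: S_0 = 8 * (-5)^0 = 8
i=1: S_1 = 8 * (-5)^1 = -40
i=2: S_2 = 8 * (-5)^2 = 200
i=3: S_3 = 8 * (-5)^3 = -1000
The first 4 terms are: [8, -40, 200, -1000]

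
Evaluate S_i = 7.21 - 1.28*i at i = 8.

S_8 = 7.21 + -1.28*8 = 7.21 + -10.24 = -3.03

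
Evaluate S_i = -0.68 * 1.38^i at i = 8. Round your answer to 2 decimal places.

S_8 = -0.68 * 1.38^8 ≈ -0.68 * 13.1532 ≈ -8.94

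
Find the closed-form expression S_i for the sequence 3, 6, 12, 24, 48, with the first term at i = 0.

Check ratios: 6 / 3 = 2.0
Common ratio r = 2.
First term a = 3.
Formula: S_i = 3 * 2^i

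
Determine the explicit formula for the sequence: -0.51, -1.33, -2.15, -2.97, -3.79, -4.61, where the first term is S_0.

Check differences: -1.33 - -0.51 = -0.82
-2.15 - -1.33 = -0.82
Common difference d = -0.82.
First term a = -0.51.
Formula: S_i = -0.51 - 0.82*i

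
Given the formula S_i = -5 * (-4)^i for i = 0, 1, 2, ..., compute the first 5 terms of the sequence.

This is a geometric sequence.
i=0: S_0 = -5 * (-4)^0 = -5
i=1: S_1 = -5 * (-4)^1 = 20
i=2: S_2 = -5 * (-4)^2 = -80
i=3: S_3 = -5 * (-4)^3 = 320
i=4: S_4 = -5 * (-4)^4 = -1280
The first 5 terms are: [-5, 20, -80, 320, -1280]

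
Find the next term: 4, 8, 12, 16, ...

Differences: 8 - 4 = 4
This is an arithmetic sequence with common difference d = 4.
Next term = 16 + 4 = 20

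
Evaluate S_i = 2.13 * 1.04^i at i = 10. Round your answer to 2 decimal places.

S_10 = 2.13 * 1.04^10 ≈ 2.13 * 1.4802 ≈ 3.15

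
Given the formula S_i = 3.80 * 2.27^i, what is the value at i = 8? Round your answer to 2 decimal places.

S_8 = 3.8 * 2.27^8 ≈ 3.8 * 705.0288 ≈ 2679.11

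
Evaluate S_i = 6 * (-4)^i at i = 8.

S_8 = 6 * (-4)^8 = 6 * 65536 = 393216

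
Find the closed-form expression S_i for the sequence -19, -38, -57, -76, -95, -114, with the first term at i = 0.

Check differences: -38 - -19 = -19
-57 - -38 = -19
Common difference d = -19.
First term a = -19.
Formula: S_i = -19 - 19*i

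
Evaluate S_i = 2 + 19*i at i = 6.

S_6 = 2 + 19*6 = 2 + 114 = 116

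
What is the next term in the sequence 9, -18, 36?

Ratios: -18 / 9 = -2.0
This is a geometric sequence with common ratio r = -2.
Next term = 36 * -2 = -72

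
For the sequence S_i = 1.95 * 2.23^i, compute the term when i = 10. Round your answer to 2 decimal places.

S_10 = 1.95 * 2.23^10 ≈ 1.95 * 3041.2256 ≈ 5930.39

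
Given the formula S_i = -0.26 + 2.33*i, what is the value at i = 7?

S_7 = -0.26 + 2.33*7 = -0.26 + 16.31 = 16.05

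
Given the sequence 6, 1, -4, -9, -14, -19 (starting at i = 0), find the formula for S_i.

Check differences: 1 - 6 = -5
-4 - 1 = -5
Common difference d = -5.
First term a = 6.
Formula: S_i = 6 - 5*i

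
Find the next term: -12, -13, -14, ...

Differences: -13 - -12 = -1
This is an arithmetic sequence with common difference d = -1.
Next term = -14 + -1 = -15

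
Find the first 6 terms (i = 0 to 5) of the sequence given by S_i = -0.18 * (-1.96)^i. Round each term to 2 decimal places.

This is a geometric sequence.
i=0: S_0 = -0.18 * (-1.96)^0 = -0.18
i=1: S_1 = -0.18 * (-1.96)^1 ≈ 0.35
i=2: S_2 = -0.18 * (-1.96)^2 ≈ -0.69
i=3: S_3 = -0.18 * (-1.96)^3 ≈ 1.36
i=4: S_4 = -0.18 * (-1.96)^4 ≈ -2.66
i=5: S_5 = -0.18 * (-1.96)^5 ≈ 5.21
The first 6 terms are: [-0.18, 0.35, -0.69, 1.36, -2.66, 5.21]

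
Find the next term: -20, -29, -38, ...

Differences: -29 - -20 = -9
This is an arithmetic sequence with common difference d = -9.
Next term = -38 + -9 = -47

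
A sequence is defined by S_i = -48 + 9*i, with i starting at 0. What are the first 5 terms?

This is an arithmetic sequence.
i=0: S_0 = -48 + 9*0 = -48
i=1: S_1 = -48 + 9*1 = -39
i=2: S_2 = -48 + 9*2 = -30
i=3: S_3 = -48 + 9*3 = -21
i=4: S_4 = -48 + 9*4 = -12
The first 5 terms are: [-48, -39, -30, -21, -12]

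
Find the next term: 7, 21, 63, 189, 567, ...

Ratios: 21 / 7 = 3.0
This is a geometric sequence with common ratio r = 3.
Next term = 567 * 3 = 1701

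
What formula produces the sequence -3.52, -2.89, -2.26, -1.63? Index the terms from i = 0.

Check differences: -2.89 - -3.52 = 0.63
-2.26 - -2.89 = 0.63
Common difference d = 0.63.
First term a = -3.52.
Formula: S_i = -3.52 + 0.63*i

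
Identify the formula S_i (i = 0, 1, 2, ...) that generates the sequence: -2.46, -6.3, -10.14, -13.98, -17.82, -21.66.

Check differences: -6.3 - -2.46 = -3.84
-10.14 - -6.3 = -3.84
Common difference d = -3.84.
First term a = -2.46.
Formula: S_i = -2.46 - 3.84*i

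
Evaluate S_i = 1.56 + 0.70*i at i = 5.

S_5 = 1.56 + 0.7*5 = 1.56 + 3.5 = 5.06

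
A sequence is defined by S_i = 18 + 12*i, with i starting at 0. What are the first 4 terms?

This is an arithmetic sequence.
i=0: S_0 = 18 + 12*0 = 18
i=1: S_1 = 18 + 12*1 = 30
i=2: S_2 = 18 + 12*2 = 42
i=3: S_3 = 18 + 12*3 = 54
The first 4 terms are: [18, 30, 42, 54]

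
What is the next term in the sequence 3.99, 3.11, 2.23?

Differences: 3.11 - 3.99 = -0.88
This is an arithmetic sequence with common difference d = -0.88.
Next term = 2.23 + -0.88 = 1.35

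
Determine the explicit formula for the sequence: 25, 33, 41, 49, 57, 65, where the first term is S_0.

Check differences: 33 - 25 = 8
41 - 33 = 8
Common difference d = 8.
First term a = 25.
Formula: S_i = 25 + 8*i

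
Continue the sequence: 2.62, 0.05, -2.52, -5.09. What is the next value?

Differences: 0.05 - 2.62 = -2.57
This is an arithmetic sequence with common difference d = -2.57.
Next term = -5.09 + -2.57 = -7.66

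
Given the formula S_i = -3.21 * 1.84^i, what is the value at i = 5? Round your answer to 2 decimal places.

S_5 = -3.21 * 1.84^5 ≈ -3.21 * 21.0906 ≈ -67.7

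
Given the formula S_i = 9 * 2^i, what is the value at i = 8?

S_8 = 9 * 2^8 = 9 * 256 = 2304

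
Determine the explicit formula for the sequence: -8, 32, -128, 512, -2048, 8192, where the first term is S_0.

Check ratios: 32 / -8 = -4.0
Common ratio r = -4.
First term a = -8.
Formula: S_i = -8 * (-4)^i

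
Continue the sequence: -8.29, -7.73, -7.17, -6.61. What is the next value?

Differences: -7.73 - -8.29 = 0.56
This is an arithmetic sequence with common difference d = 0.56.
Next term = -6.61 + 0.56 = -6.05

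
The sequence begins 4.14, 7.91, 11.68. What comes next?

Differences: 7.91 - 4.14 = 3.77
This is an arithmetic sequence with common difference d = 3.77.
Next term = 11.68 + 3.77 = 15.45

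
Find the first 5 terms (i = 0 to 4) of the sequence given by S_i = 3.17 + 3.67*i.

This is an arithmetic sequence.
i=0: S_0 = 3.17 + 3.67*0 = 3.17
i=1: S_1 = 3.17 + 3.67*1 = 6.84
i=2: S_2 = 3.17 + 3.67*2 = 10.51
i=3: S_3 = 3.17 + 3.67*3 = 14.18
i=4: S_4 = 3.17 + 3.67*4 = 17.85
The first 5 terms are: [3.17, 6.84, 10.51, 14.18, 17.85]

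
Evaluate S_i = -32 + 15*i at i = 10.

S_10 = -32 + 15*10 = -32 + 150 = 118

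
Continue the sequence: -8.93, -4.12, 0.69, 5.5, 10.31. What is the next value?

Differences: -4.12 - -8.93 = 4.81
This is an arithmetic sequence with common difference d = 4.81.
Next term = 10.31 + 4.81 = 15.12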